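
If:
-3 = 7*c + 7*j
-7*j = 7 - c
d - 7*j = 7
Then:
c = 1/2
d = 1/2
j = -13/14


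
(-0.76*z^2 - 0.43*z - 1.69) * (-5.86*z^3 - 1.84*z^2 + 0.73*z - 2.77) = 4.4536*z^5 + 3.9182*z^4 + 10.1398*z^3 + 4.9009*z^2 - 0.0426*z + 4.6813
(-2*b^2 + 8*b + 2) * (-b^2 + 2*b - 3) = 2*b^4 - 12*b^3 + 20*b^2 - 20*b - 6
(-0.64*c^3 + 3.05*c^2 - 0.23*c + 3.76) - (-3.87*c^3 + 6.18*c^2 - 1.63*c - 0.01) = 3.23*c^3 - 3.13*c^2 + 1.4*c + 3.77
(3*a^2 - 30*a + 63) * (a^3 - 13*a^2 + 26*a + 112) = 3*a^5 - 69*a^4 + 531*a^3 - 1263*a^2 - 1722*a + 7056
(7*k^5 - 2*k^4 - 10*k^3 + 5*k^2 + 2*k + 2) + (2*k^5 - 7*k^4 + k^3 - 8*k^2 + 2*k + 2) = 9*k^5 - 9*k^4 - 9*k^3 - 3*k^2 + 4*k + 4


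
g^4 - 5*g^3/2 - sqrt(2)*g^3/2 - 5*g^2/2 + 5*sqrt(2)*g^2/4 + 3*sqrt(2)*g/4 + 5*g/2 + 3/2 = (g - 3)*(g + 1/2)*(g - sqrt(2))*(g + sqrt(2)/2)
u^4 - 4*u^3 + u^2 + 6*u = u*(u - 3)*(u - 2)*(u + 1)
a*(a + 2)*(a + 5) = a^3 + 7*a^2 + 10*a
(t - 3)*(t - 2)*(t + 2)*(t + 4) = t^4 + t^3 - 16*t^2 - 4*t + 48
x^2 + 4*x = x*(x + 4)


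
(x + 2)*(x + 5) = x^2 + 7*x + 10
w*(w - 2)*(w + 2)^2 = w^4 + 2*w^3 - 4*w^2 - 8*w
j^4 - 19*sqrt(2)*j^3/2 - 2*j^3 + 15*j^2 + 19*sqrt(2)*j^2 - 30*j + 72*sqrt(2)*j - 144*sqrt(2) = (j - 2)*(j - 8*sqrt(2))*(j - 3*sqrt(2))*(j + 3*sqrt(2)/2)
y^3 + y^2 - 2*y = y*(y - 1)*(y + 2)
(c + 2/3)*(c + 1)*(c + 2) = c^3 + 11*c^2/3 + 4*c + 4/3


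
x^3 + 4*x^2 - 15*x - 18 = (x - 3)*(x + 1)*(x + 6)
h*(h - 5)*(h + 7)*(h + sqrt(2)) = h^4 + sqrt(2)*h^3 + 2*h^3 - 35*h^2 + 2*sqrt(2)*h^2 - 35*sqrt(2)*h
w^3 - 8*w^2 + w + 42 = (w - 7)*(w - 3)*(w + 2)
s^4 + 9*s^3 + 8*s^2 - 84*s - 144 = (s - 3)*(s + 2)*(s + 4)*(s + 6)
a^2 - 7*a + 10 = (a - 5)*(a - 2)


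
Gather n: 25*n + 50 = 25*n + 50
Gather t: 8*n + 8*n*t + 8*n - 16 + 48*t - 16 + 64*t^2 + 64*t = 16*n + 64*t^2 + t*(8*n + 112) - 32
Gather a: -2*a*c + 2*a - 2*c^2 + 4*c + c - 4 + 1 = a*(2 - 2*c) - 2*c^2 + 5*c - 3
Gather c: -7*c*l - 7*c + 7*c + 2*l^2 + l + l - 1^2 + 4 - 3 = -7*c*l + 2*l^2 + 2*l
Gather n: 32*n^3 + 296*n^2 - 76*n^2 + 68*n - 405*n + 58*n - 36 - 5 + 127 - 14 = 32*n^3 + 220*n^2 - 279*n + 72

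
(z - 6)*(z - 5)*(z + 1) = z^3 - 10*z^2 + 19*z + 30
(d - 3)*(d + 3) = d^2 - 9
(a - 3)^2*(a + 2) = a^3 - 4*a^2 - 3*a + 18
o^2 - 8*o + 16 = (o - 4)^2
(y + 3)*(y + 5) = y^2 + 8*y + 15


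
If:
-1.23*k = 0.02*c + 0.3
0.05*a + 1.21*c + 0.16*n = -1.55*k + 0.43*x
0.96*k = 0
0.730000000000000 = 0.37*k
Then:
No Solution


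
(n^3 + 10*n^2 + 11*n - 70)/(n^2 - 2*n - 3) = (-n^3 - 10*n^2 - 11*n + 70)/(-n^2 + 2*n + 3)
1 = 1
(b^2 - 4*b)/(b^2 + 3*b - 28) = b/(b + 7)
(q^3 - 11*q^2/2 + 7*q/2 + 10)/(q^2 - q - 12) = (2*q^2 - 3*q - 5)/(2*(q + 3))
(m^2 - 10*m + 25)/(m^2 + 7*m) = (m^2 - 10*m + 25)/(m*(m + 7))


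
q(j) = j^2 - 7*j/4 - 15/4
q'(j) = 2*j - 7/4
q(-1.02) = -0.92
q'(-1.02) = -3.79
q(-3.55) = 15.06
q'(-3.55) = -8.85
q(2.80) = -0.81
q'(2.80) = 3.85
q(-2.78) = 8.84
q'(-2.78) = -7.31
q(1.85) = -3.56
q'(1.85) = 1.95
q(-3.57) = 15.24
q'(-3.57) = -8.89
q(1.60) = -3.99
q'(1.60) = 1.45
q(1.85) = -3.56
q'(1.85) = 1.95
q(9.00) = 61.50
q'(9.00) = 16.25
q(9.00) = 61.50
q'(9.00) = 16.25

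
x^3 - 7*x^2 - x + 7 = (x - 7)*(x - 1)*(x + 1)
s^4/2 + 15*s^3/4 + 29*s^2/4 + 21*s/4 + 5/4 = (s/2 + 1/2)*(s + 1/2)*(s + 1)*(s + 5)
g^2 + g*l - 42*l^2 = (g - 6*l)*(g + 7*l)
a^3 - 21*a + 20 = (a - 4)*(a - 1)*(a + 5)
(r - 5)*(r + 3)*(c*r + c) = c*r^3 - c*r^2 - 17*c*r - 15*c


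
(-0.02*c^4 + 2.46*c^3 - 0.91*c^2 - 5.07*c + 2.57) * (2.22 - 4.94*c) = 0.0988*c^5 - 12.1968*c^4 + 9.9566*c^3 + 23.0256*c^2 - 23.9512*c + 5.7054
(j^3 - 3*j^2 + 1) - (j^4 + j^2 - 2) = -j^4 + j^3 - 4*j^2 + 3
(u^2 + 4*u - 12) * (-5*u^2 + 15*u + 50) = -5*u^4 - 5*u^3 + 170*u^2 + 20*u - 600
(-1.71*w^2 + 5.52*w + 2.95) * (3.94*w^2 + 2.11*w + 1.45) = -6.7374*w^4 + 18.1407*w^3 + 20.7907*w^2 + 14.2285*w + 4.2775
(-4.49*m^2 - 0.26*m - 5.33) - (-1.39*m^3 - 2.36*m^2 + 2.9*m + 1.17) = 1.39*m^3 - 2.13*m^2 - 3.16*m - 6.5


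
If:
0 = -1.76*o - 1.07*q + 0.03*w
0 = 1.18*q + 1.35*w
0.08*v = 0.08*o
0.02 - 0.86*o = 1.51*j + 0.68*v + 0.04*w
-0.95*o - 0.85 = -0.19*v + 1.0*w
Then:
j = 0.43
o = -0.39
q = 0.63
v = -0.39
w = -0.55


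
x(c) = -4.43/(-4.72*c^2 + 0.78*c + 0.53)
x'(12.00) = -0.00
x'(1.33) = -1.13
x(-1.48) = 0.40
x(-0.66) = 2.17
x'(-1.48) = 0.54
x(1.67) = 0.39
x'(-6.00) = 0.01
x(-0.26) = -545.03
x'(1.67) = -0.52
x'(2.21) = -0.21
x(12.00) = 0.01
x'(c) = -4.43*(9.44*c - 0.78)/(-4.72*c^2 + 0.78*c + 0.53)^2 = (3.4554 - 41.8192*c)/(-4.72*c^2 + 0.78*c + 0.53)^2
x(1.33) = 0.65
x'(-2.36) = 0.13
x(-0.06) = -9.50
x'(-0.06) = 27.44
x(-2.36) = 0.16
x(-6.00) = 0.03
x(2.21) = 0.21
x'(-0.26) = 216885.27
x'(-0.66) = 7.46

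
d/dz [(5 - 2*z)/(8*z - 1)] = -38/(8*z - 1)^2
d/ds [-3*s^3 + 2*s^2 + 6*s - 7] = -9*s^2 + 4*s + 6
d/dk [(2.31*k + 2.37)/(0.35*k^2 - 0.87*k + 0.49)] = (-0.8085*k^2 - 1.659*k + 3.1938)/(0.1225*k^4 - 0.609*k^3 + 1.0999*k^2 - 0.8526*k + 0.2401)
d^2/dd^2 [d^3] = 6*d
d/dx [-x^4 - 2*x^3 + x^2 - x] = -4*x^3 - 6*x^2 + 2*x - 1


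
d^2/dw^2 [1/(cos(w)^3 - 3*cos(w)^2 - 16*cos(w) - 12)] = ((-61*cos(w) - 24*cos(2*w) + 9*cos(3*w))*(-cos(w)^3 + 3*cos(w)^2 + 16*cos(w) + 12)/4 - 2*(-3*cos(w)^2 + 6*cos(w) + 16)^2*sin(w)^2)/(-cos(w)^3 + 3*cos(w)^2 + 16*cos(w) + 12)^3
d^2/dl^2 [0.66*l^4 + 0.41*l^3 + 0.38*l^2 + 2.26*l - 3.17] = 7.92*l^2 + 2.46*l + 0.76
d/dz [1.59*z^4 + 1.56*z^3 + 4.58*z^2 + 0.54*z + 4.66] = 6.36*z^3 + 4.68*z^2 + 9.16*z + 0.54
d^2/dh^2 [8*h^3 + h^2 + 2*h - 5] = 48*h + 2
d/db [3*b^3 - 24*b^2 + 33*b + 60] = 9*b^2 - 48*b + 33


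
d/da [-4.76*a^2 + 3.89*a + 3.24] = 3.89 - 9.52*a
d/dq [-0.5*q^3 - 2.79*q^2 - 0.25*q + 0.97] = -1.5*q^2 - 5.58*q - 0.25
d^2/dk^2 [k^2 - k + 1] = 2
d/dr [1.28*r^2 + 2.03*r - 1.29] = 2.56*r + 2.03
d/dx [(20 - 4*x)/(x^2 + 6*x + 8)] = 4*(-x^2 - 6*x + 2*(x - 5)*(x + 3) - 8)/(x^2 + 6*x + 8)^2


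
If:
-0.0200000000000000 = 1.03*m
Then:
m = -0.02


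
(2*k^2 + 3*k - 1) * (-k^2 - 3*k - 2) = -2*k^4 - 9*k^3 - 12*k^2 - 3*k + 2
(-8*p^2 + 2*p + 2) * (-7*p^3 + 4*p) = 56*p^5 - 14*p^4 - 46*p^3 + 8*p^2 + 8*p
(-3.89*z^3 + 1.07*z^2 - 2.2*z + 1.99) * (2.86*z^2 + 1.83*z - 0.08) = -11.1254*z^5 - 4.0585*z^4 - 4.0227*z^3 + 1.5798*z^2 + 3.8177*z - 0.1592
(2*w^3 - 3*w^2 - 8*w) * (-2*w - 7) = -4*w^4 - 8*w^3 + 37*w^2 + 56*w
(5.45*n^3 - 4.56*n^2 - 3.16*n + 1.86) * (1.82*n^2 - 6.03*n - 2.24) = 9.919*n^5 - 41.1627*n^4 + 9.5376*n^3 + 32.6544*n^2 - 4.1374*n - 4.1664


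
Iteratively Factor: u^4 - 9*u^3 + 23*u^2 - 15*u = (u)*(u^3 - 9*u^2 + 23*u - 15) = u*(u - 5)*(u^2 - 4*u + 3) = u*(u - 5)*(u - 3)*(u - 1)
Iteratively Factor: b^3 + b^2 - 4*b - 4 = (b + 2)*(b^2 - b - 2) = (b - 2)*(b + 2)*(b + 1)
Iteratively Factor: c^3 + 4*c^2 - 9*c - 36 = (c + 3)*(c^2 + c - 12) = (c - 3)*(c + 3)*(c + 4)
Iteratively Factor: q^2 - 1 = (q + 1)*(q - 1)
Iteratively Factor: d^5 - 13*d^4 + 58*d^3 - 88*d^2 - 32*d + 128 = (d - 4)*(d^4 - 9*d^3 + 22*d^2 - 32) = (d - 4)*(d + 1)*(d^3 - 10*d^2 + 32*d - 32) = (d - 4)*(d - 2)*(d + 1)*(d^2 - 8*d + 16) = (d - 4)^2*(d - 2)*(d + 1)*(d - 4)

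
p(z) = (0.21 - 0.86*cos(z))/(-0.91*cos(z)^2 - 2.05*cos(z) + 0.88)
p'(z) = (0.21 - 0.86*cos(z))*(-1.82*sin(z)*cos(z) - 2.05*sin(z))/(-0.91*cos(z)^2 - 2.05*cos(z) + 0.88)^2 + 0.86*sin(z)/(-0.91*cos(z)^2 - 2.05*cos(z) + 0.88)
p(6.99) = 0.37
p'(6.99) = 0.22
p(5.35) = 0.46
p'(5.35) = -0.69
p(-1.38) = 0.10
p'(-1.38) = -1.32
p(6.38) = 0.31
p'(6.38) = 0.02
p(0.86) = 0.42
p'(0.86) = 0.44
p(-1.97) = 0.35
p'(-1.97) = -0.23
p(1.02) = 0.54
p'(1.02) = 1.48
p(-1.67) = 0.27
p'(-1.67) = -0.32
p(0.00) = 0.31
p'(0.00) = 0.00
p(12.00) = 0.34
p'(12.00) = -0.13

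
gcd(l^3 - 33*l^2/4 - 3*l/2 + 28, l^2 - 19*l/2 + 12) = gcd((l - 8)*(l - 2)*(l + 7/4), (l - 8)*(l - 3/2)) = l - 8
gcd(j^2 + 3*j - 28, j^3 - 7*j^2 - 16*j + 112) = j - 4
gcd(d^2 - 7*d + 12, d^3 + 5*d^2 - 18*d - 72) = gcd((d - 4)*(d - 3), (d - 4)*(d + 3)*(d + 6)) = d - 4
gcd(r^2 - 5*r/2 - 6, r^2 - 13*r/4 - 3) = r - 4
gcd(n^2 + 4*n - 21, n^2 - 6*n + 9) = n - 3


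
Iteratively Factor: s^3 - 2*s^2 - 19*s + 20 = (s - 1)*(s^2 - s - 20) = (s - 1)*(s + 4)*(s - 5)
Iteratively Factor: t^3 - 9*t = (t + 3)*(t^2 - 3*t) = t*(t + 3)*(t - 3)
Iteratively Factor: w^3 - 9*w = (w + 3)*(w^2 - 3*w) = (w - 3)*(w + 3)*(w)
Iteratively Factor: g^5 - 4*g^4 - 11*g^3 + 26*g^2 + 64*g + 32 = (g + 1)*(g^4 - 5*g^3 - 6*g^2 + 32*g + 32) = (g - 4)*(g + 1)*(g^3 - g^2 - 10*g - 8) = (g - 4)*(g + 1)*(g + 2)*(g^2 - 3*g - 4) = (g - 4)*(g + 1)^2*(g + 2)*(g - 4)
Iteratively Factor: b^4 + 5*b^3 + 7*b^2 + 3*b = (b)*(b^3 + 5*b^2 + 7*b + 3) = b*(b + 1)*(b^2 + 4*b + 3) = b*(b + 1)^2*(b + 3)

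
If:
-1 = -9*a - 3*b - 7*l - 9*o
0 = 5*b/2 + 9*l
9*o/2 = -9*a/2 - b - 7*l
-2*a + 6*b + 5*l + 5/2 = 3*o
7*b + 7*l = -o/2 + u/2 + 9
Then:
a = -1225/318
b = 18/53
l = -5/53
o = 3743/954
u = -10153/954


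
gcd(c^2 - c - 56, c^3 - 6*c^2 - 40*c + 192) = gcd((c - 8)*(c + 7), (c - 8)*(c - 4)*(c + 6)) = c - 8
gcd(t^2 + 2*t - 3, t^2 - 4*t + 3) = t - 1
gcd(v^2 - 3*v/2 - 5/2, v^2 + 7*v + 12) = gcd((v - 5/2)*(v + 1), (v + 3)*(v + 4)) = 1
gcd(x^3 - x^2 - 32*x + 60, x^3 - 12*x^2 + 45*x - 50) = x^2 - 7*x + 10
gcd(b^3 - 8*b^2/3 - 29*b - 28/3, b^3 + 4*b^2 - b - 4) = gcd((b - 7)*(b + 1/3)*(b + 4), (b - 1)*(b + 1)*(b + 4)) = b + 4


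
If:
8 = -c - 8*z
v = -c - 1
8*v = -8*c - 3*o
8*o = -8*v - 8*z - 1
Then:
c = 19/27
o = 8/3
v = -46/27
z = -235/216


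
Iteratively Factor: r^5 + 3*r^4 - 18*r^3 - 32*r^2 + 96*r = (r - 3)*(r^4 + 6*r^3 - 32*r) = (r - 3)*(r + 4)*(r^3 + 2*r^2 - 8*r) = (r - 3)*(r - 2)*(r + 4)*(r^2 + 4*r) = r*(r - 3)*(r - 2)*(r + 4)*(r + 4)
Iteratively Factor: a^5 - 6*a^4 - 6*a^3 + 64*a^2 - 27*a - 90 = (a + 1)*(a^4 - 7*a^3 + a^2 + 63*a - 90) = (a - 2)*(a + 1)*(a^3 - 5*a^2 - 9*a + 45) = (a - 3)*(a - 2)*(a + 1)*(a^2 - 2*a - 15) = (a - 3)*(a - 2)*(a + 1)*(a + 3)*(a - 5)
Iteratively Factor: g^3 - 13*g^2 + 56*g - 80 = (g - 4)*(g^2 - 9*g + 20) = (g - 5)*(g - 4)*(g - 4)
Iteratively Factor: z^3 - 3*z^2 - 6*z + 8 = (z + 2)*(z^2 - 5*z + 4) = (z - 4)*(z + 2)*(z - 1)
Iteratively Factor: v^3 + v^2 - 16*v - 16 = (v + 4)*(v^2 - 3*v - 4) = (v - 4)*(v + 4)*(v + 1)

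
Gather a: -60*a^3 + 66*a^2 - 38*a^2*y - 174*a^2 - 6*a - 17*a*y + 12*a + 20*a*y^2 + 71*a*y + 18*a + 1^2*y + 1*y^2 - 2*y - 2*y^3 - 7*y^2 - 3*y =-60*a^3 + a^2*(-38*y - 108) + a*(20*y^2 + 54*y + 24) - 2*y^3 - 6*y^2 - 4*y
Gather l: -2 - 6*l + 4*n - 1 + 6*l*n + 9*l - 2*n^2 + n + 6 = l*(6*n + 3) - 2*n^2 + 5*n + 3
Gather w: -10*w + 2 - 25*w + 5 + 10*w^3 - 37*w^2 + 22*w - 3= 10*w^3 - 37*w^2 - 13*w + 4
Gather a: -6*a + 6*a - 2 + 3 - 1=0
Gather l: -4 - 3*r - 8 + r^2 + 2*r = r^2 - r - 12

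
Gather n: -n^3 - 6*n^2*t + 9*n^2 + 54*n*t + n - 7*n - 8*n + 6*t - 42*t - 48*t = -n^3 + n^2*(9 - 6*t) + n*(54*t - 14) - 84*t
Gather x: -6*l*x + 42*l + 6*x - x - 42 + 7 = 42*l + x*(5 - 6*l) - 35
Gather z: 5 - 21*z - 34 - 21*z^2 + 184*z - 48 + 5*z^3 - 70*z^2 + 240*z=5*z^3 - 91*z^2 + 403*z - 77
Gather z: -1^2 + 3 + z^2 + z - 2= z^2 + z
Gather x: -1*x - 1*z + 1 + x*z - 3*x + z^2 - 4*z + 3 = x*(z - 4) + z^2 - 5*z + 4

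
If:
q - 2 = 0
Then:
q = 2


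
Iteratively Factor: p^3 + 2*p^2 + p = (p + 1)*(p^2 + p) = p*(p + 1)*(p + 1)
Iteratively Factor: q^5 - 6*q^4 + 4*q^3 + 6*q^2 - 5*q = (q)*(q^4 - 6*q^3 + 4*q^2 + 6*q - 5) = q*(q - 1)*(q^3 - 5*q^2 - q + 5) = q*(q - 1)^2*(q^2 - 4*q - 5) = q*(q - 1)^2*(q + 1)*(q - 5)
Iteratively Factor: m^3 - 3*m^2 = (m)*(m^2 - 3*m) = m*(m - 3)*(m)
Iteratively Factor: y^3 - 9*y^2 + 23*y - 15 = (y - 3)*(y^2 - 6*y + 5) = (y - 5)*(y - 3)*(y - 1)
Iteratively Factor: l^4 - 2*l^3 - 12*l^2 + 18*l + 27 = (l - 3)*(l^3 + l^2 - 9*l - 9) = (l - 3)*(l + 1)*(l^2 - 9) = (l - 3)*(l + 1)*(l + 3)*(l - 3)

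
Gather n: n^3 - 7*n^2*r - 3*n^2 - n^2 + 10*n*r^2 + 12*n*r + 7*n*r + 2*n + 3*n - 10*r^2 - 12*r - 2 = n^3 + n^2*(-7*r - 4) + n*(10*r^2 + 19*r + 5) - 10*r^2 - 12*r - 2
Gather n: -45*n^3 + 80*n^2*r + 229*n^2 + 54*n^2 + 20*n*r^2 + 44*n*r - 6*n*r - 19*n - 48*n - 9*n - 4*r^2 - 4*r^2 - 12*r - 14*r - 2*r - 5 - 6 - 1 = -45*n^3 + n^2*(80*r + 283) + n*(20*r^2 + 38*r - 76) - 8*r^2 - 28*r - 12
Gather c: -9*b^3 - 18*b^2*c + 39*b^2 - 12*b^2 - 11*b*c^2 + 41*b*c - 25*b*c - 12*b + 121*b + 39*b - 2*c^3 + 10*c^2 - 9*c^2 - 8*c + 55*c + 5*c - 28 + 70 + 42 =-9*b^3 + 27*b^2 + 148*b - 2*c^3 + c^2*(1 - 11*b) + c*(-18*b^2 + 16*b + 52) + 84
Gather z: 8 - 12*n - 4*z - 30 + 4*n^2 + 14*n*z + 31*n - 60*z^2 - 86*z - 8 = 4*n^2 + 19*n - 60*z^2 + z*(14*n - 90) - 30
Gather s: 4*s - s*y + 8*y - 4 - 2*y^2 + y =s*(4 - y) - 2*y^2 + 9*y - 4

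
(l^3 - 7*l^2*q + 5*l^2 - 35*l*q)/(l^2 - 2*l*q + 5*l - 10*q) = l*(-l + 7*q)/(-l + 2*q)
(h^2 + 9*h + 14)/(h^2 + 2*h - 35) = (h + 2)/(h - 5)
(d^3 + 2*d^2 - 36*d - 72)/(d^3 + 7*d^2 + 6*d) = (d^2 - 4*d - 12)/(d*(d + 1))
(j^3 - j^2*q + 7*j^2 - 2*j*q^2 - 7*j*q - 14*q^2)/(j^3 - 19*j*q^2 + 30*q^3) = (-j^2 - j*q - 7*j - 7*q)/(-j^2 - 2*j*q + 15*q^2)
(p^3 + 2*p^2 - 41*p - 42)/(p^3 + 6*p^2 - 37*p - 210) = (p + 1)/(p + 5)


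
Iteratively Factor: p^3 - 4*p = (p + 2)*(p^2 - 2*p) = p*(p + 2)*(p - 2)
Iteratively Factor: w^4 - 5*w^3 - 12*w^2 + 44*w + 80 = (w + 2)*(w^3 - 7*w^2 + 2*w + 40) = (w - 5)*(w + 2)*(w^2 - 2*w - 8) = (w - 5)*(w + 2)^2*(w - 4)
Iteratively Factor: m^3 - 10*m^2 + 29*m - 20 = (m - 4)*(m^2 - 6*m + 5) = (m - 5)*(m - 4)*(m - 1)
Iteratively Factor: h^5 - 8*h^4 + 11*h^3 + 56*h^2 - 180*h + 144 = (h - 3)*(h^4 - 5*h^3 - 4*h^2 + 44*h - 48) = (h - 4)*(h - 3)*(h^3 - h^2 - 8*h + 12) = (h - 4)*(h - 3)*(h + 3)*(h^2 - 4*h + 4) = (h - 4)*(h - 3)*(h - 2)*(h + 3)*(h - 2)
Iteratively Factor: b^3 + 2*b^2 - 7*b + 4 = (b + 4)*(b^2 - 2*b + 1) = (b - 1)*(b + 4)*(b - 1)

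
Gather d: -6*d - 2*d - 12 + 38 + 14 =40 - 8*d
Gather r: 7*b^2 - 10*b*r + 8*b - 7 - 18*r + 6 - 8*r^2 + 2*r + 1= 7*b^2 + 8*b - 8*r^2 + r*(-10*b - 16)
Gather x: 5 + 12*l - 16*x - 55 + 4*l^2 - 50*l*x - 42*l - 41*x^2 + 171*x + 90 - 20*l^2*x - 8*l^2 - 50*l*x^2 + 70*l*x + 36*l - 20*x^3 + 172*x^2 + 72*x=-4*l^2 + 6*l - 20*x^3 + x^2*(131 - 50*l) + x*(-20*l^2 + 20*l + 227) + 40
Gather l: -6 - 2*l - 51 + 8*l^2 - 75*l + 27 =8*l^2 - 77*l - 30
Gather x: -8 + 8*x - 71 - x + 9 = 7*x - 70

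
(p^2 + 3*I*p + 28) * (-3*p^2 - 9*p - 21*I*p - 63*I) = -3*p^4 - 9*p^3 - 30*I*p^3 - 21*p^2 - 90*I*p^2 - 63*p - 588*I*p - 1764*I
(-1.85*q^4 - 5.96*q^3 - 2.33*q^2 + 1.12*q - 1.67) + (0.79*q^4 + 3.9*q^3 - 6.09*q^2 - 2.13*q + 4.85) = -1.06*q^4 - 2.06*q^3 - 8.42*q^2 - 1.01*q + 3.18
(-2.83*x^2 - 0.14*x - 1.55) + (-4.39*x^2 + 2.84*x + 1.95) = -7.22*x^2 + 2.7*x + 0.4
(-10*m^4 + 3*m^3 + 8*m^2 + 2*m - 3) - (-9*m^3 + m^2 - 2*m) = -10*m^4 + 12*m^3 + 7*m^2 + 4*m - 3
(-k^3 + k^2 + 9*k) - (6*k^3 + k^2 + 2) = -7*k^3 + 9*k - 2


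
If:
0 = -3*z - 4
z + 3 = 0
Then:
No Solution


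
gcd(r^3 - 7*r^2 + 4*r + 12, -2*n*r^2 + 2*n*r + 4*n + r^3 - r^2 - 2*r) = r^2 - r - 2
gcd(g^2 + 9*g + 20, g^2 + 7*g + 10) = g + 5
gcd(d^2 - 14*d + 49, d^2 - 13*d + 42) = d - 7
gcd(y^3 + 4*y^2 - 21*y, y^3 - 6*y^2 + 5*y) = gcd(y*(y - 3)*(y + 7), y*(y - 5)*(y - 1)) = y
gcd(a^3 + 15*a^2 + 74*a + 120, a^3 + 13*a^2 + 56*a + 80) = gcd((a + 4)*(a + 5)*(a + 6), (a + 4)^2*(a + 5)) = a^2 + 9*a + 20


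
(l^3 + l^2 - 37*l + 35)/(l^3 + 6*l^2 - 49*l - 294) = (l^2 - 6*l + 5)/(l^2 - l - 42)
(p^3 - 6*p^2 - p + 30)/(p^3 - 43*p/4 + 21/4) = 4*(p^2 - 3*p - 10)/(4*p^2 + 12*p - 7)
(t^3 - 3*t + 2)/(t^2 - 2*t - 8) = (t^2 - 2*t + 1)/(t - 4)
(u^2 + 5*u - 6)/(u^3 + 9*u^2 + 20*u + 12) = (u - 1)/(u^2 + 3*u + 2)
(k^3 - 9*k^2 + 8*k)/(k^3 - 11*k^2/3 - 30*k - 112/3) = 3*k*(k - 1)/(3*k^2 + 13*k + 14)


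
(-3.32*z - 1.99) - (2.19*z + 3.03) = -5.51*z - 5.02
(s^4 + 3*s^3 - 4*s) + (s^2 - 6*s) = s^4 + 3*s^3 + s^2 - 10*s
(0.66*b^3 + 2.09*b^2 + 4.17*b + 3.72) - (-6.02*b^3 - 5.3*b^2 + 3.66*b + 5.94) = 6.68*b^3 + 7.39*b^2 + 0.51*b - 2.22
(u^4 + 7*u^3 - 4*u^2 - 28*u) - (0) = u^4 + 7*u^3 - 4*u^2 - 28*u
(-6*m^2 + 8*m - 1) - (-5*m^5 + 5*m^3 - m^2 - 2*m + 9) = 5*m^5 - 5*m^3 - 5*m^2 + 10*m - 10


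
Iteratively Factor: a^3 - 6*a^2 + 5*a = (a)*(a^2 - 6*a + 5) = a*(a - 5)*(a - 1)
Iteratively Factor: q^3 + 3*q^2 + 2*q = (q + 2)*(q^2 + q) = (q + 1)*(q + 2)*(q)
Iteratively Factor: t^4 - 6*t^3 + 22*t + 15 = (t + 1)*(t^3 - 7*t^2 + 7*t + 15) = (t + 1)^2*(t^2 - 8*t + 15) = (t - 3)*(t + 1)^2*(t - 5)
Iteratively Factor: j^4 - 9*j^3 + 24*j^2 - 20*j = (j)*(j^3 - 9*j^2 + 24*j - 20) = j*(j - 2)*(j^2 - 7*j + 10) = j*(j - 2)^2*(j - 5)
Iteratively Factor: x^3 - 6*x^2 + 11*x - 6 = (x - 3)*(x^2 - 3*x + 2) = (x - 3)*(x - 1)*(x - 2)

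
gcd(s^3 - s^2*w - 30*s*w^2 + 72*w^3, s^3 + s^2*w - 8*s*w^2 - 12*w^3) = s - 3*w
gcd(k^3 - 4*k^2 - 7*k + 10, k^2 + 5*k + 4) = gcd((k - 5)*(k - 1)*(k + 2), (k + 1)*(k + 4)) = 1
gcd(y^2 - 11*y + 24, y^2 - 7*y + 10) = 1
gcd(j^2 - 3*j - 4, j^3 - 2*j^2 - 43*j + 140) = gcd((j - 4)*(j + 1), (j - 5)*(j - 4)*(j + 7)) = j - 4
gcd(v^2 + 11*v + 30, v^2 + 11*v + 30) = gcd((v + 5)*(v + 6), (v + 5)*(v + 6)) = v^2 + 11*v + 30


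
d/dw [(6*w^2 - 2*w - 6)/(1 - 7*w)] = 2*(-21*w^2 + 6*w - 22)/(49*w^2 - 14*w + 1)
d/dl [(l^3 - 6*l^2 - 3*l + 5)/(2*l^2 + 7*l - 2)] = (2*l^4 + 14*l^3 - 42*l^2 + 4*l - 29)/(4*l^4 + 28*l^3 + 41*l^2 - 28*l + 4)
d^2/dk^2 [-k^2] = -2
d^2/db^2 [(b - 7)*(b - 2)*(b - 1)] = 6*b - 20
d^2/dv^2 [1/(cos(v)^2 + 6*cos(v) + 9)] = 2*(3*cos(v) - cos(2*v) + 2)/(cos(v) + 3)^4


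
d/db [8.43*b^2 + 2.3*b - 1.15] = 16.86*b + 2.3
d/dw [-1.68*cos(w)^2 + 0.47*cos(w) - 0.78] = (3.36*cos(w) - 0.47)*sin(w)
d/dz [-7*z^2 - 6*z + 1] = -14*z - 6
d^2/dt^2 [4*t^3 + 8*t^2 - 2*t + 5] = 24*t + 16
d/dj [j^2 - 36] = 2*j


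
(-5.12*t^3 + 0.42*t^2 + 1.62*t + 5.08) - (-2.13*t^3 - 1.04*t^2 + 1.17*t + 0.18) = -2.99*t^3 + 1.46*t^2 + 0.45*t + 4.9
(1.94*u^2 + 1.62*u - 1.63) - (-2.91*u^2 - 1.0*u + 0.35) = 4.85*u^2 + 2.62*u - 1.98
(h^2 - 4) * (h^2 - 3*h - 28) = h^4 - 3*h^3 - 32*h^2 + 12*h + 112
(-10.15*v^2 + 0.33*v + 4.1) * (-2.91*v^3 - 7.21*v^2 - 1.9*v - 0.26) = 29.5365*v^5 + 72.2212*v^4 + 4.9747*v^3 - 27.549*v^2 - 7.8758*v - 1.066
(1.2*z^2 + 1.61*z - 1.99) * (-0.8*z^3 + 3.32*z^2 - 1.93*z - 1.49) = -0.96*z^5 + 2.696*z^4 + 4.6212*z^3 - 11.5021*z^2 + 1.4418*z + 2.9651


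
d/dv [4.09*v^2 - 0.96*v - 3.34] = 8.18*v - 0.96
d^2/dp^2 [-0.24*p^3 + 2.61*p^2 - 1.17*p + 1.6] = 5.22 - 1.44*p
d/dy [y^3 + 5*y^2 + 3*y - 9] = 3*y^2 + 10*y + 3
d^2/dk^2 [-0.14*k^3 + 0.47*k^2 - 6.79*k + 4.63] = 0.94 - 0.84*k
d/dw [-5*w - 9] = -5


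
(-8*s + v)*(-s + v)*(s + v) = 8*s^3 - s^2*v - 8*s*v^2 + v^3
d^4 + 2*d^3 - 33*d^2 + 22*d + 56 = (d - 4)*(d - 2)*(d + 1)*(d + 7)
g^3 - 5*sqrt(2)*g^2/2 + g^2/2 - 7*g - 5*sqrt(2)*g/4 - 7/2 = (g + 1/2)*(g - 7*sqrt(2)/2)*(g + sqrt(2))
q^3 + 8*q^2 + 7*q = q*(q + 1)*(q + 7)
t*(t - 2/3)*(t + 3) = t^3 + 7*t^2/3 - 2*t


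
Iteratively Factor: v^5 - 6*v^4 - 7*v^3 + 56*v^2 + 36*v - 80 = (v + 2)*(v^4 - 8*v^3 + 9*v^2 + 38*v - 40) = (v - 4)*(v + 2)*(v^3 - 4*v^2 - 7*v + 10) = (v - 5)*(v - 4)*(v + 2)*(v^2 + v - 2) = (v - 5)*(v - 4)*(v + 2)^2*(v - 1)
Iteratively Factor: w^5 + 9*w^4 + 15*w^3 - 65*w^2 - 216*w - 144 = (w + 4)*(w^4 + 5*w^3 - 5*w^2 - 45*w - 36) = (w - 3)*(w + 4)*(w^3 + 8*w^2 + 19*w + 12) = (w - 3)*(w + 1)*(w + 4)*(w^2 + 7*w + 12) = (w - 3)*(w + 1)*(w + 3)*(w + 4)*(w + 4)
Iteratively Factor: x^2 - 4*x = (x - 4)*(x)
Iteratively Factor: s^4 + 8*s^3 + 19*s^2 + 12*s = (s)*(s^3 + 8*s^2 + 19*s + 12) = s*(s + 4)*(s^2 + 4*s + 3) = s*(s + 3)*(s + 4)*(s + 1)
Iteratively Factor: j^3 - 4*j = (j - 2)*(j^2 + 2*j) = j*(j - 2)*(j + 2)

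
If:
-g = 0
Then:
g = 0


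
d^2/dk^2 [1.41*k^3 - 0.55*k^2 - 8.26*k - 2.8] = 8.46*k - 1.1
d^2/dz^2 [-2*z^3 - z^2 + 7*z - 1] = -12*z - 2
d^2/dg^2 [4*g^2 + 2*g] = 8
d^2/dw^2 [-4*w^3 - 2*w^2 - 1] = -24*w - 4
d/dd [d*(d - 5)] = 2*d - 5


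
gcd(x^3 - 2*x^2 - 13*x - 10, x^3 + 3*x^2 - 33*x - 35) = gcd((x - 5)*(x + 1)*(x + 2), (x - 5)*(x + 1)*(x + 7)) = x^2 - 4*x - 5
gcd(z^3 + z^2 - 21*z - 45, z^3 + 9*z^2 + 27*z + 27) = z^2 + 6*z + 9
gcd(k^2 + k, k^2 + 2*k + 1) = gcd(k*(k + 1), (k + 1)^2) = k + 1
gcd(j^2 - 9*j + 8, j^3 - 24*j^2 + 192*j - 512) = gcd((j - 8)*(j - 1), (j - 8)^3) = j - 8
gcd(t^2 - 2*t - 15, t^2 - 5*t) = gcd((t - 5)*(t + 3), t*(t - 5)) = t - 5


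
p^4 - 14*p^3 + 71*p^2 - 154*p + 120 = (p - 5)*(p - 4)*(p - 3)*(p - 2)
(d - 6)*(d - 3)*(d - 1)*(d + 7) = d^4 - 3*d^3 - 43*d^2 + 171*d - 126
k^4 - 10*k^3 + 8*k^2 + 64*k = k*(k - 8)*(k - 4)*(k + 2)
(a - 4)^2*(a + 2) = a^3 - 6*a^2 + 32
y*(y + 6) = y^2 + 6*y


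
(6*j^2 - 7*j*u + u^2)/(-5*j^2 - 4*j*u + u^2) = (-6*j^2 + 7*j*u - u^2)/(5*j^2 + 4*j*u - u^2)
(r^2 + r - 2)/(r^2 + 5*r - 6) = (r + 2)/(r + 6)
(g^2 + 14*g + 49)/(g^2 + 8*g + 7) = (g + 7)/(g + 1)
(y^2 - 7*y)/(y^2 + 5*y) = (y - 7)/(y + 5)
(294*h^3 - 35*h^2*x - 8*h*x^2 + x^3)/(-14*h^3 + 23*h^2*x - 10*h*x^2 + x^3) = (-42*h^2 - h*x + x^2)/(2*h^2 - 3*h*x + x^2)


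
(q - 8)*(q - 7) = q^2 - 15*q + 56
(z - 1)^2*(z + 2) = z^3 - 3*z + 2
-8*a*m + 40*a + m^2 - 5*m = (-8*a + m)*(m - 5)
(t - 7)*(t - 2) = t^2 - 9*t + 14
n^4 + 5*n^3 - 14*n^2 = n^2*(n - 2)*(n + 7)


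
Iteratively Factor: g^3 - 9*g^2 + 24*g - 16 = (g - 4)*(g^2 - 5*g + 4) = (g - 4)*(g - 1)*(g - 4)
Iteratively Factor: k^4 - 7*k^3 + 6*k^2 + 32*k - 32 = (k + 2)*(k^3 - 9*k^2 + 24*k - 16) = (k - 4)*(k + 2)*(k^2 - 5*k + 4) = (k - 4)*(k - 1)*(k + 2)*(k - 4)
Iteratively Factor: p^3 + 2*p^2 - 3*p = (p - 1)*(p^2 + 3*p) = p*(p - 1)*(p + 3)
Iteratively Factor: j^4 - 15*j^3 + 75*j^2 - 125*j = (j - 5)*(j^3 - 10*j^2 + 25*j) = (j - 5)^2*(j^2 - 5*j) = (j - 5)^3*(j)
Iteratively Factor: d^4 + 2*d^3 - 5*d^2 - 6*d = (d)*(d^3 + 2*d^2 - 5*d - 6) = d*(d + 1)*(d^2 + d - 6) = d*(d - 2)*(d + 1)*(d + 3)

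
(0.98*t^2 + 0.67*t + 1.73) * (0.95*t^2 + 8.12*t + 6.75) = 0.931*t^4 + 8.5941*t^3 + 13.6989*t^2 + 18.5701*t + 11.6775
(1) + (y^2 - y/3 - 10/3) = y^2 - y/3 - 7/3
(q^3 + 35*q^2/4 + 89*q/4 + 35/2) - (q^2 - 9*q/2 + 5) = q^3 + 31*q^2/4 + 107*q/4 + 25/2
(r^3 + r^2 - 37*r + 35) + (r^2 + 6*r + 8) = r^3 + 2*r^2 - 31*r + 43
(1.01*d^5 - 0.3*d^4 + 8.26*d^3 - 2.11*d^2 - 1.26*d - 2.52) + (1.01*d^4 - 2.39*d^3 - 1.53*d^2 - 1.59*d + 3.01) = 1.01*d^5 + 0.71*d^4 + 5.87*d^3 - 3.64*d^2 - 2.85*d + 0.49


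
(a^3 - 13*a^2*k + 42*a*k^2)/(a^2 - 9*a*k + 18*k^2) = a*(a - 7*k)/(a - 3*k)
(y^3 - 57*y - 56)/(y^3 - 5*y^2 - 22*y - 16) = (y + 7)/(y + 2)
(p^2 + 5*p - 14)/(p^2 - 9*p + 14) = (p + 7)/(p - 7)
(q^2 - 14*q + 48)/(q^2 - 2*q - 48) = (q - 6)/(q + 6)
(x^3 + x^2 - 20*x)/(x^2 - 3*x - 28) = x*(-x^2 - x + 20)/(-x^2 + 3*x + 28)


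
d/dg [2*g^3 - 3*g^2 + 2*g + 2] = 6*g^2 - 6*g + 2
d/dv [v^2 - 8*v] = 2*v - 8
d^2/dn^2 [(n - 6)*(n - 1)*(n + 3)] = 6*n - 8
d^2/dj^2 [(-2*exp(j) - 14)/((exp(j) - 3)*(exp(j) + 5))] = 2*(-exp(4*j) - 26*exp(3*j) - 132*exp(2*j) - 478*exp(j) - 435)*exp(j)/(exp(6*j) + 6*exp(5*j) - 33*exp(4*j) - 172*exp(3*j) + 495*exp(2*j) + 1350*exp(j) - 3375)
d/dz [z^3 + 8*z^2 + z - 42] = 3*z^2 + 16*z + 1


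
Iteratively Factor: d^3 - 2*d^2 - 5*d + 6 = (d + 2)*(d^2 - 4*d + 3) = (d - 3)*(d + 2)*(d - 1)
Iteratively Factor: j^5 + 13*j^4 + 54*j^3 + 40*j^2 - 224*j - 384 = (j + 4)*(j^4 + 9*j^3 + 18*j^2 - 32*j - 96) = (j + 4)^2*(j^3 + 5*j^2 - 2*j - 24) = (j + 3)*(j + 4)^2*(j^2 + 2*j - 8) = (j + 3)*(j + 4)^3*(j - 2)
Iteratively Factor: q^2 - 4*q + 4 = (q - 2)*(q - 2)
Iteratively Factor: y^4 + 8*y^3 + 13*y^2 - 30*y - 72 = (y - 2)*(y^3 + 10*y^2 + 33*y + 36) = (y - 2)*(y + 3)*(y^2 + 7*y + 12) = (y - 2)*(y + 3)^2*(y + 4)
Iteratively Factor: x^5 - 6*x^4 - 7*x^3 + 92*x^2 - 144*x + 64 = (x + 4)*(x^4 - 10*x^3 + 33*x^2 - 40*x + 16) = (x - 4)*(x + 4)*(x^3 - 6*x^2 + 9*x - 4) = (x - 4)^2*(x + 4)*(x^2 - 2*x + 1) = (x - 4)^2*(x - 1)*(x + 4)*(x - 1)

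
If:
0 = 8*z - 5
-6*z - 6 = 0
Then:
No Solution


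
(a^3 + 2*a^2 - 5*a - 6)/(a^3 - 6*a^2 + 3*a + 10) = (a + 3)/(a - 5)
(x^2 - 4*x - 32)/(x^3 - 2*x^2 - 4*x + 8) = (x^2 - 4*x - 32)/(x^3 - 2*x^2 - 4*x + 8)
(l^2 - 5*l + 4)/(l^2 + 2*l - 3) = (l - 4)/(l + 3)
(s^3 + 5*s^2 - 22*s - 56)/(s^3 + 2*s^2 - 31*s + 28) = (s + 2)/(s - 1)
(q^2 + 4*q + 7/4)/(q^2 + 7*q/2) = (q + 1/2)/q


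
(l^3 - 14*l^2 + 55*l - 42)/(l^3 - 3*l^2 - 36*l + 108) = (l^2 - 8*l + 7)/(l^2 + 3*l - 18)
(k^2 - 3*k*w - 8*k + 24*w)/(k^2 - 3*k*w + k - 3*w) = (k - 8)/(k + 1)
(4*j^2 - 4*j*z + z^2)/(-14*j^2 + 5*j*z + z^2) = (-2*j + z)/(7*j + z)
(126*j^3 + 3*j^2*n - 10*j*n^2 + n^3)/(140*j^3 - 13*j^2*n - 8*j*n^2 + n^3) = (18*j^2 + 3*j*n - n^2)/(20*j^2 + j*n - n^2)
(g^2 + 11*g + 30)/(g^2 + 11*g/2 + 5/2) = 2*(g + 6)/(2*g + 1)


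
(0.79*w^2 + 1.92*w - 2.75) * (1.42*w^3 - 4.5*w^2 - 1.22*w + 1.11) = 1.1218*w^5 - 0.8286*w^4 - 13.5088*w^3 + 10.9095*w^2 + 5.4862*w - 3.0525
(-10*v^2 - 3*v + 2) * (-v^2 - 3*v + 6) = 10*v^4 + 33*v^3 - 53*v^2 - 24*v + 12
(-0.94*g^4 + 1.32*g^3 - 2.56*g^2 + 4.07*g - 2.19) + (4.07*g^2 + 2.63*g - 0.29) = -0.94*g^4 + 1.32*g^3 + 1.51*g^2 + 6.7*g - 2.48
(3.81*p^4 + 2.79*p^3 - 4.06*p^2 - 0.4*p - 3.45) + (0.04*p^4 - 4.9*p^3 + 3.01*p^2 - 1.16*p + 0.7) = 3.85*p^4 - 2.11*p^3 - 1.05*p^2 - 1.56*p - 2.75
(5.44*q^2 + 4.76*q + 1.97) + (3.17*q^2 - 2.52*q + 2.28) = 8.61*q^2 + 2.24*q + 4.25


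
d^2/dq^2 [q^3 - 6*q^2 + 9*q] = 6*q - 12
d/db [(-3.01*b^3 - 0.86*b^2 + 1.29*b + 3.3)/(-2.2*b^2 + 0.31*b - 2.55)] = (6.622*b^4 - 1.8662*b^3 + 25.5979*b^2 + 18.906*b - 4.3125)/(4.84*b^4 - 1.364*b^3 + 11.3161*b^2 - 1.581*b + 6.5025)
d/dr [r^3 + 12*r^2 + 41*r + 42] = 3*r^2 + 24*r + 41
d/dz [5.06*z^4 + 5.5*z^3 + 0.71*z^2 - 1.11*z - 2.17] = 20.24*z^3 + 16.5*z^2 + 1.42*z - 1.11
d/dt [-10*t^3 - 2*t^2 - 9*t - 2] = -30*t^2 - 4*t - 9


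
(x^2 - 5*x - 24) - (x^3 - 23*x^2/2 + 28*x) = -x^3 + 25*x^2/2 - 33*x - 24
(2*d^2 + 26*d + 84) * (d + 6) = 2*d^3 + 38*d^2 + 240*d + 504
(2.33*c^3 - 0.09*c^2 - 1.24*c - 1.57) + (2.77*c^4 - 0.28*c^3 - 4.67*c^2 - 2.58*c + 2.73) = 2.77*c^4 + 2.05*c^3 - 4.76*c^2 - 3.82*c + 1.16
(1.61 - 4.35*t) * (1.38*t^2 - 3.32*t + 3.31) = -6.003*t^3 + 16.6638*t^2 - 19.7437*t + 5.3291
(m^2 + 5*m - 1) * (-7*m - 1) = -7*m^3 - 36*m^2 + 2*m + 1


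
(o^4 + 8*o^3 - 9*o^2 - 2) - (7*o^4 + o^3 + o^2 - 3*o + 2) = -6*o^4 + 7*o^3 - 10*o^2 + 3*o - 4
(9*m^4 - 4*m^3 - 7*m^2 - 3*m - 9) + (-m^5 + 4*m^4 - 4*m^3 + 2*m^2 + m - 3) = -m^5 + 13*m^4 - 8*m^3 - 5*m^2 - 2*m - 12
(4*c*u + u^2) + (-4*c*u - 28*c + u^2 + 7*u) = -28*c + 2*u^2 + 7*u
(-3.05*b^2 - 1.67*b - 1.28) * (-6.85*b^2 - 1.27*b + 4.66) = 20.8925*b^4 + 15.313*b^3 - 3.3241*b^2 - 6.1566*b - 5.9648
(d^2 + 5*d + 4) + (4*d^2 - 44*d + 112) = 5*d^2 - 39*d + 116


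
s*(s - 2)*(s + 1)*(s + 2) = s^4 + s^3 - 4*s^2 - 4*s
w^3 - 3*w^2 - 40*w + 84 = (w - 7)*(w - 2)*(w + 6)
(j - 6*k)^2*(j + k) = j^3 - 11*j^2*k + 24*j*k^2 + 36*k^3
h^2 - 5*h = h*(h - 5)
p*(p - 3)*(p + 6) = p^3 + 3*p^2 - 18*p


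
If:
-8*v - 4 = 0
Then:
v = -1/2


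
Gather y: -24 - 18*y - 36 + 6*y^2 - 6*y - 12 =6*y^2 - 24*y - 72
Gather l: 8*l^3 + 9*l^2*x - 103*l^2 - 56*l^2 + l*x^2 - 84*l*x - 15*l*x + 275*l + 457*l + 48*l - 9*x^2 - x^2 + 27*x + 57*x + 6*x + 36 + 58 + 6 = 8*l^3 + l^2*(9*x - 159) + l*(x^2 - 99*x + 780) - 10*x^2 + 90*x + 100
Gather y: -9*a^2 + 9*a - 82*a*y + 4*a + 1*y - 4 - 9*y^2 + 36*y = -9*a^2 + 13*a - 9*y^2 + y*(37 - 82*a) - 4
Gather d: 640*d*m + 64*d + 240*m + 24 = d*(640*m + 64) + 240*m + 24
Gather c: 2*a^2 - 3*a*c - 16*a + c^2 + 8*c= 2*a^2 - 16*a + c^2 + c*(8 - 3*a)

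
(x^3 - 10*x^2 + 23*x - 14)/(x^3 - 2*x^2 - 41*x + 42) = (x - 2)/(x + 6)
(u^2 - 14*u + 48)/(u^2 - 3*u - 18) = (u - 8)/(u + 3)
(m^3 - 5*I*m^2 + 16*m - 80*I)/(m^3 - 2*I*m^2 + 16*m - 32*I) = (m - 5*I)/(m - 2*I)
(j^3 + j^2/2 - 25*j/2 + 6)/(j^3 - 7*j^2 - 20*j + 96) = (j - 1/2)/(j - 8)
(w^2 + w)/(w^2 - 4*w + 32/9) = 9*w*(w + 1)/(9*w^2 - 36*w + 32)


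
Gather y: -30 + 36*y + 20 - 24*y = 12*y - 10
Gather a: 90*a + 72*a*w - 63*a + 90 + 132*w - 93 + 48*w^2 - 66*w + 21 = a*(72*w + 27) + 48*w^2 + 66*w + 18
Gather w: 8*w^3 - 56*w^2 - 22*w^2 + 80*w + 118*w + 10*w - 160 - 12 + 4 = 8*w^3 - 78*w^2 + 208*w - 168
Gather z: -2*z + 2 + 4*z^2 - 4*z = 4*z^2 - 6*z + 2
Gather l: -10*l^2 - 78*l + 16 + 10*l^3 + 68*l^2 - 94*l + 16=10*l^3 + 58*l^2 - 172*l + 32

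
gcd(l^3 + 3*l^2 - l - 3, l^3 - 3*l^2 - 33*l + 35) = l - 1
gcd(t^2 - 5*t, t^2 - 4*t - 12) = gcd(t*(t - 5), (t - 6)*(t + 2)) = 1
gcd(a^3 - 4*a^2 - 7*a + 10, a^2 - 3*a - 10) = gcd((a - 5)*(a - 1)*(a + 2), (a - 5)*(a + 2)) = a^2 - 3*a - 10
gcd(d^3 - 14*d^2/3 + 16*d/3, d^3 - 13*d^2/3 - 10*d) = d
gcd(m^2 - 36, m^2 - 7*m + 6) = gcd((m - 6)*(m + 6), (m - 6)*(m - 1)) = m - 6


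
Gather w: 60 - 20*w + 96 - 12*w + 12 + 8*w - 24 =144 - 24*w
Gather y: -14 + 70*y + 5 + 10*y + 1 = 80*y - 8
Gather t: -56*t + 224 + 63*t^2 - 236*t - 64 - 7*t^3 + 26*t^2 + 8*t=-7*t^3 + 89*t^2 - 284*t + 160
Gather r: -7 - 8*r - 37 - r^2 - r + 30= -r^2 - 9*r - 14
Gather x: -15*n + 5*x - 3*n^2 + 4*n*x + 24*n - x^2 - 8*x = -3*n^2 + 9*n - x^2 + x*(4*n - 3)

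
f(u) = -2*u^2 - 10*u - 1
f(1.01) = -13.14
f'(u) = -4*u - 10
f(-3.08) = 10.83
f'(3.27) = -23.08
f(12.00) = -409.00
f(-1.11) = 7.64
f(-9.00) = -73.00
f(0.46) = -6.02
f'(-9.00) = 26.00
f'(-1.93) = -2.28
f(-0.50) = 3.50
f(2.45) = -37.50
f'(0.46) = -11.84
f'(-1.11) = -5.56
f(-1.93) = 10.85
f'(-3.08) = 2.32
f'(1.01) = -14.04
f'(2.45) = -19.80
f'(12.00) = -58.00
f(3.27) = -55.09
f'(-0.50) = -8.00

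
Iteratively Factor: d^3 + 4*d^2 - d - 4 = (d - 1)*(d^2 + 5*d + 4) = (d - 1)*(d + 1)*(d + 4)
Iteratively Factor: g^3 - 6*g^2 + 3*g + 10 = (g + 1)*(g^2 - 7*g + 10) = (g - 5)*(g + 1)*(g - 2)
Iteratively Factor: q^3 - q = (q + 1)*(q^2 - q) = q*(q + 1)*(q - 1)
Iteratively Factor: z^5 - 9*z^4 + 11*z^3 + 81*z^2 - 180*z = (z - 5)*(z^4 - 4*z^3 - 9*z^2 + 36*z) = (z - 5)*(z - 3)*(z^3 - z^2 - 12*z) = z*(z - 5)*(z - 3)*(z^2 - z - 12) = z*(z - 5)*(z - 4)*(z - 3)*(z + 3)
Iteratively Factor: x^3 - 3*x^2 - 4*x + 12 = (x + 2)*(x^2 - 5*x + 6) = (x - 3)*(x + 2)*(x - 2)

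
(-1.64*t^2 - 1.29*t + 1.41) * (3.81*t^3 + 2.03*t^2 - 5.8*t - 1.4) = -6.2484*t^5 - 8.2441*t^4 + 12.2654*t^3 + 12.6403*t^2 - 6.372*t - 1.974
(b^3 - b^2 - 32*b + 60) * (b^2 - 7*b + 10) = b^5 - 8*b^4 - 15*b^3 + 274*b^2 - 740*b + 600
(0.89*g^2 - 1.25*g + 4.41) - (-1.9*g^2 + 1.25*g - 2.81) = 2.79*g^2 - 2.5*g + 7.22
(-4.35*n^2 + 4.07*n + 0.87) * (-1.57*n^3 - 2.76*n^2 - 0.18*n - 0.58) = 6.8295*n^5 + 5.6161*n^4 - 11.8161*n^3 - 0.6108*n^2 - 2.5172*n - 0.5046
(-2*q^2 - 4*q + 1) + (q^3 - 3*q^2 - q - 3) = q^3 - 5*q^2 - 5*q - 2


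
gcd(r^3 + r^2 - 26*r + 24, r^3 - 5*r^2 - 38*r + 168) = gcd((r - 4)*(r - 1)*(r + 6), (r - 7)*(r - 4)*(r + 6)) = r^2 + 2*r - 24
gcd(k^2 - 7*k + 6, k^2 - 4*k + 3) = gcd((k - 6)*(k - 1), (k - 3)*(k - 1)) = k - 1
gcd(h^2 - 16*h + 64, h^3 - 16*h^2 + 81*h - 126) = 1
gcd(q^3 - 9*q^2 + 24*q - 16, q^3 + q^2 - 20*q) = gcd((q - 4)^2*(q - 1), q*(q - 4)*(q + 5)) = q - 4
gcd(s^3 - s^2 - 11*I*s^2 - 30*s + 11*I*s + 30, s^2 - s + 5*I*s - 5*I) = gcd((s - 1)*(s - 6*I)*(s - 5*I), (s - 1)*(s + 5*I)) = s - 1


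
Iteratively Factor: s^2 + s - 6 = (s - 2)*(s + 3)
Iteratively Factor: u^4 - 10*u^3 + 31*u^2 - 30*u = (u)*(u^3 - 10*u^2 + 31*u - 30) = u*(u - 2)*(u^2 - 8*u + 15) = u*(u - 5)*(u - 2)*(u - 3)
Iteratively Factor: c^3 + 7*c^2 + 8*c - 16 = (c - 1)*(c^2 + 8*c + 16) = (c - 1)*(c + 4)*(c + 4)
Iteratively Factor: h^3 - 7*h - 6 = (h + 1)*(h^2 - h - 6) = (h - 3)*(h + 1)*(h + 2)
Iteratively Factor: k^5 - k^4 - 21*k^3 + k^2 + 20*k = (k - 1)*(k^4 - 21*k^2 - 20*k) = (k - 1)*(k + 1)*(k^3 - k^2 - 20*k) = k*(k - 1)*(k + 1)*(k^2 - k - 20) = k*(k - 1)*(k + 1)*(k + 4)*(k - 5)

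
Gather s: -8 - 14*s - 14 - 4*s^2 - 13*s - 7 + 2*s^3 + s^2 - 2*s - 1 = 2*s^3 - 3*s^2 - 29*s - 30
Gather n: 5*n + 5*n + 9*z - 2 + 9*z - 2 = 10*n + 18*z - 4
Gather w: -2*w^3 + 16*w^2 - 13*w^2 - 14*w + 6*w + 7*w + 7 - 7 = -2*w^3 + 3*w^2 - w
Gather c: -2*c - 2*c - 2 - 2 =-4*c - 4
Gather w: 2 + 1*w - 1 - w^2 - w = 1 - w^2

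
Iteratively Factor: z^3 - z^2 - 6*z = (z)*(z^2 - z - 6) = z*(z + 2)*(z - 3)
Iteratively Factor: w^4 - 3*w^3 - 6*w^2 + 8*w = (w)*(w^3 - 3*w^2 - 6*w + 8) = w*(w - 1)*(w^2 - 2*w - 8) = w*(w - 1)*(w + 2)*(w - 4)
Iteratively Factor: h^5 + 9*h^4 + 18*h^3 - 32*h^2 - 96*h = (h + 4)*(h^4 + 5*h^3 - 2*h^2 - 24*h) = (h + 3)*(h + 4)*(h^3 + 2*h^2 - 8*h) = h*(h + 3)*(h + 4)*(h^2 + 2*h - 8) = h*(h - 2)*(h + 3)*(h + 4)*(h + 4)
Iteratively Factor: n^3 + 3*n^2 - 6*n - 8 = (n + 1)*(n^2 + 2*n - 8) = (n + 1)*(n + 4)*(n - 2)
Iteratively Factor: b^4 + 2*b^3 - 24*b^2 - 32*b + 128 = (b + 4)*(b^3 - 2*b^2 - 16*b + 32) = (b - 4)*(b + 4)*(b^2 + 2*b - 8) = (b - 4)*(b + 4)^2*(b - 2)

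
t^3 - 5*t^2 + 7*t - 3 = (t - 3)*(t - 1)^2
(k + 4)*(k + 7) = k^2 + 11*k + 28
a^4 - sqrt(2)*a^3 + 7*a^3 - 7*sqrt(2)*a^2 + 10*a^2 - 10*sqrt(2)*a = a*(a + 2)*(a + 5)*(a - sqrt(2))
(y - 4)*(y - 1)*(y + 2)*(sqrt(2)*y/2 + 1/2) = sqrt(2)*y^4/2 - 3*sqrt(2)*y^3/2 + y^3/2 - 3*sqrt(2)*y^2 - 3*y^2/2 - 3*y + 4*sqrt(2)*y + 4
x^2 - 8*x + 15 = (x - 5)*(x - 3)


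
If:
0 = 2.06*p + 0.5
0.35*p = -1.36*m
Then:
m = 0.06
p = -0.24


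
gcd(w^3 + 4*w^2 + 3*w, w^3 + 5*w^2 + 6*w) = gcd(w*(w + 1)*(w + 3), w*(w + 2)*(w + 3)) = w^2 + 3*w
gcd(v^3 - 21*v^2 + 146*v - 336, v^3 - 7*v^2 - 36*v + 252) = v^2 - 13*v + 42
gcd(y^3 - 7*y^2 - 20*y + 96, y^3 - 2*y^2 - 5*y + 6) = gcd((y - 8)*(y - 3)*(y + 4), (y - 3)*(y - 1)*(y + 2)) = y - 3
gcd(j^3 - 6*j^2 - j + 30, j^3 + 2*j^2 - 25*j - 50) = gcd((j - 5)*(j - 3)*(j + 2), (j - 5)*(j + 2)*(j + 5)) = j^2 - 3*j - 10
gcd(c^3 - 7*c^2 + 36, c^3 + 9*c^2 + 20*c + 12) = c + 2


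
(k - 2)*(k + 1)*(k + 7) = k^3 + 6*k^2 - 9*k - 14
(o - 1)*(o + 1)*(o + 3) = o^3 + 3*o^2 - o - 3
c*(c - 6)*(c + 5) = c^3 - c^2 - 30*c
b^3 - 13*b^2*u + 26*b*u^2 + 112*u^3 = (b - 8*u)*(b - 7*u)*(b + 2*u)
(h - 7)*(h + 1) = h^2 - 6*h - 7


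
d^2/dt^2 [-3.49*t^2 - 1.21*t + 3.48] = -6.98000000000000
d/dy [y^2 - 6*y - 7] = 2*y - 6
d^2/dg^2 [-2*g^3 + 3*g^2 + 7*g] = 6 - 12*g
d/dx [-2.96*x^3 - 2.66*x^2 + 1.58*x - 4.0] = -8.88*x^2 - 5.32*x + 1.58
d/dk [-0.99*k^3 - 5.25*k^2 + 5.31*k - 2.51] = -2.97*k^2 - 10.5*k + 5.31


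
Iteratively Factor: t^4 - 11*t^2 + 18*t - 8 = (t - 1)*(t^3 + t^2 - 10*t + 8) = (t - 2)*(t - 1)*(t^2 + 3*t - 4) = (t - 2)*(t - 1)^2*(t + 4)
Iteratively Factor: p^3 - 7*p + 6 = (p + 3)*(p^2 - 3*p + 2) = (p - 2)*(p + 3)*(p - 1)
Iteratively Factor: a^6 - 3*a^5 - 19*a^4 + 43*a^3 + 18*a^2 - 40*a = (a + 1)*(a^5 - 4*a^4 - 15*a^3 + 58*a^2 - 40*a) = a*(a + 1)*(a^4 - 4*a^3 - 15*a^2 + 58*a - 40) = a*(a - 2)*(a + 1)*(a^3 - 2*a^2 - 19*a + 20) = a*(a - 2)*(a + 1)*(a + 4)*(a^2 - 6*a + 5) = a*(a - 5)*(a - 2)*(a + 1)*(a + 4)*(a - 1)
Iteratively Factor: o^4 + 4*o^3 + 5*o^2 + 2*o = (o + 2)*(o^3 + 2*o^2 + o) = o*(o + 2)*(o^2 + 2*o + 1) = o*(o + 1)*(o + 2)*(o + 1)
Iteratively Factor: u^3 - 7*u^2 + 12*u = (u - 4)*(u^2 - 3*u) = (u - 4)*(u - 3)*(u)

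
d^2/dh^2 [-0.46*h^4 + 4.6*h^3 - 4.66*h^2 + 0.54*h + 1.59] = -5.52*h^2 + 27.6*h - 9.32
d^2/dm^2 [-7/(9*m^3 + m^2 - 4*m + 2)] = 14*((27*m + 1)*(9*m^3 + m^2 - 4*m + 2) - (27*m^2 + 2*m - 4)^2)/(9*m^3 + m^2 - 4*m + 2)^3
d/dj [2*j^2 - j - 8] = 4*j - 1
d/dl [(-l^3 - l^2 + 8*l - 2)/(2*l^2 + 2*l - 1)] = (-2*l^4 - 4*l^3 - 15*l^2 + 10*l - 4)/(4*l^4 + 8*l^3 - 4*l + 1)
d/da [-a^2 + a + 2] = 1 - 2*a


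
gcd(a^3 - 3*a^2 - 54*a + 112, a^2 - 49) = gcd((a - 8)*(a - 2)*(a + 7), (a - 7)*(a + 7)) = a + 7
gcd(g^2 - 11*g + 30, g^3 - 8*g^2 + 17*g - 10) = g - 5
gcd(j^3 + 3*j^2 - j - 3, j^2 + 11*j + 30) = 1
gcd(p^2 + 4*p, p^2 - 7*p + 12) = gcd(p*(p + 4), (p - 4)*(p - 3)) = 1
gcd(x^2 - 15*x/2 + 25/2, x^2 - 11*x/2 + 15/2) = x - 5/2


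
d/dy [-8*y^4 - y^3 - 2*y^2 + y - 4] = -32*y^3 - 3*y^2 - 4*y + 1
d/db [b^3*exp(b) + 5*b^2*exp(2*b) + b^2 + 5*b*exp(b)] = b^3*exp(b) + 10*b^2*exp(2*b) + 3*b^2*exp(b) + 10*b*exp(2*b) + 5*b*exp(b) + 2*b + 5*exp(b)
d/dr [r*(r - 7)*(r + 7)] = 3*r^2 - 49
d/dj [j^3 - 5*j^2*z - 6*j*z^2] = 3*j^2 - 10*j*z - 6*z^2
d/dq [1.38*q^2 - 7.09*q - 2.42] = 2.76*q - 7.09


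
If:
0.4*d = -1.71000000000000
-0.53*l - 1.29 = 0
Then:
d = -4.28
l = -2.43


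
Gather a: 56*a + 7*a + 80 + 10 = 63*a + 90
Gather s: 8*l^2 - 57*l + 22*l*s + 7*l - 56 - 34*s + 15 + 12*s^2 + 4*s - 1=8*l^2 - 50*l + 12*s^2 + s*(22*l - 30) - 42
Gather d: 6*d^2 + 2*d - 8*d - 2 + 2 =6*d^2 - 6*d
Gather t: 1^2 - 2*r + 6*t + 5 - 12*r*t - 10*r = -12*r + t*(6 - 12*r) + 6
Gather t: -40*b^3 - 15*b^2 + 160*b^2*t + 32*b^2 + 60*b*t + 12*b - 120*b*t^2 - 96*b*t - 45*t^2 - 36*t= -40*b^3 + 17*b^2 + 12*b + t^2*(-120*b - 45) + t*(160*b^2 - 36*b - 36)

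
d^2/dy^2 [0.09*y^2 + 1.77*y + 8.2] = 0.180000000000000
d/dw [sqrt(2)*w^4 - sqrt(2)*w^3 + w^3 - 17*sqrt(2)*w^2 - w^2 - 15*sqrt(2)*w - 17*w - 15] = 4*sqrt(2)*w^3 - 3*sqrt(2)*w^2 + 3*w^2 - 34*sqrt(2)*w - 2*w - 15*sqrt(2) - 17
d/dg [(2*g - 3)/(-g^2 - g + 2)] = (-2*g^2 - 2*g + (2*g - 3)*(2*g + 1) + 4)/(g^2 + g - 2)^2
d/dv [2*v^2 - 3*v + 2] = 4*v - 3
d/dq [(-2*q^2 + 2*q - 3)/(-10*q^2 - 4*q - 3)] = 2*(14*q^2 - 24*q - 9)/(100*q^4 + 80*q^3 + 76*q^2 + 24*q + 9)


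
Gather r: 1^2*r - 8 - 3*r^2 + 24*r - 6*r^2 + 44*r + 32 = -9*r^2 + 69*r + 24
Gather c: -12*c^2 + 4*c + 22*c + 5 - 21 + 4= -12*c^2 + 26*c - 12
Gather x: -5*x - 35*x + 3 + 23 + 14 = 40 - 40*x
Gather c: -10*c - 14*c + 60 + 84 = 144 - 24*c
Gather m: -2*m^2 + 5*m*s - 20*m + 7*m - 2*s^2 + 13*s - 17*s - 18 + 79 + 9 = -2*m^2 + m*(5*s - 13) - 2*s^2 - 4*s + 70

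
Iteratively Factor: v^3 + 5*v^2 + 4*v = (v + 4)*(v^2 + v) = (v + 1)*(v + 4)*(v)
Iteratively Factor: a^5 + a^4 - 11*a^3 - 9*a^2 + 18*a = (a - 1)*(a^4 + 2*a^3 - 9*a^2 - 18*a) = (a - 3)*(a - 1)*(a^3 + 5*a^2 + 6*a) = a*(a - 3)*(a - 1)*(a^2 + 5*a + 6) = a*(a - 3)*(a - 1)*(a + 2)*(a + 3)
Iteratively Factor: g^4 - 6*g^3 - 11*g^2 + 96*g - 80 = (g - 1)*(g^3 - 5*g^2 - 16*g + 80) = (g - 4)*(g - 1)*(g^2 - g - 20) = (g - 4)*(g - 1)*(g + 4)*(g - 5)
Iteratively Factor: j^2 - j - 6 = (j + 2)*(j - 3)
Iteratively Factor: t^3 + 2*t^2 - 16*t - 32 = (t + 2)*(t^2 - 16) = (t + 2)*(t + 4)*(t - 4)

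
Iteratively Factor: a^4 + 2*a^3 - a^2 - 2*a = (a + 1)*(a^3 + a^2 - 2*a) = (a - 1)*(a + 1)*(a^2 + 2*a) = a*(a - 1)*(a + 1)*(a + 2)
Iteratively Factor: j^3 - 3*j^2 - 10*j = (j - 5)*(j^2 + 2*j) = j*(j - 5)*(j + 2)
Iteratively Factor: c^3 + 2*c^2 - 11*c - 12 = (c + 1)*(c^2 + c - 12) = (c - 3)*(c + 1)*(c + 4)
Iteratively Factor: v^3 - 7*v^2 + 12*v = (v - 4)*(v^2 - 3*v) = v*(v - 4)*(v - 3)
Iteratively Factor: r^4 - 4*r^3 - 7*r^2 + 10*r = (r + 2)*(r^3 - 6*r^2 + 5*r) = r*(r + 2)*(r^2 - 6*r + 5) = r*(r - 1)*(r + 2)*(r - 5)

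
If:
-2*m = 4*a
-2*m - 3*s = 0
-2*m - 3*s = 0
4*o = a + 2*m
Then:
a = 3*s/4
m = -3*s/2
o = -9*s/16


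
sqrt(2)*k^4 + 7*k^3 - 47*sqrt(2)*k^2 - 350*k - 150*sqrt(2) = (k - 5*sqrt(2))*(k + 3*sqrt(2))*(k + 5*sqrt(2))*(sqrt(2)*k + 1)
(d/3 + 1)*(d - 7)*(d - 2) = d^3/3 - 2*d^2 - 13*d/3 + 14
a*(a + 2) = a^2 + 2*a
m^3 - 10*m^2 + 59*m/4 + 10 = (m - 8)*(m - 5/2)*(m + 1/2)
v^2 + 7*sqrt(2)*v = v*(v + 7*sqrt(2))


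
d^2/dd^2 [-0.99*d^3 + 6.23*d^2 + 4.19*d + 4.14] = 12.46 - 5.94*d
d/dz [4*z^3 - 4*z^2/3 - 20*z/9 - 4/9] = 12*z^2 - 8*z/3 - 20/9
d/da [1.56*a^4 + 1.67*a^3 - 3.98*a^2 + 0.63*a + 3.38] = 6.24*a^3 + 5.01*a^2 - 7.96*a + 0.63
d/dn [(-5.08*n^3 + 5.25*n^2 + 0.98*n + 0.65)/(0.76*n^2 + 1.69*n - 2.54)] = (-3.8608*n^4 - 17.1704*n^3 + 46.8373*n^2 - 27.658*n - 3.5877)/(0.5776*n^4 + 2.5688*n^3 - 1.0047*n^2 - 8.5852*n + 6.4516)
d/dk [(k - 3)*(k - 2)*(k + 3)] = 3*k^2 - 4*k - 9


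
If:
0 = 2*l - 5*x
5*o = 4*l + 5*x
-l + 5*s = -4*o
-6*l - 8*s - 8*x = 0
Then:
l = 0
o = 0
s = 0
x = 0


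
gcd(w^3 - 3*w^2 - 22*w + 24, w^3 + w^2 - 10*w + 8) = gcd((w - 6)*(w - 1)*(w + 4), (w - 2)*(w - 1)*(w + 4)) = w^2 + 3*w - 4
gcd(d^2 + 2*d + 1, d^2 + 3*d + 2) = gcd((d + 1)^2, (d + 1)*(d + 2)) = d + 1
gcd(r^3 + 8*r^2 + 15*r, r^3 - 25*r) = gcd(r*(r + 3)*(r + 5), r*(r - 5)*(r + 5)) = r^2 + 5*r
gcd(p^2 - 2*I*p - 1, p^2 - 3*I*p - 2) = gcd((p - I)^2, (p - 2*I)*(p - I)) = p - I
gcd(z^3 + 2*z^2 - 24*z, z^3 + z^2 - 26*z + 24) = z^2 + 2*z - 24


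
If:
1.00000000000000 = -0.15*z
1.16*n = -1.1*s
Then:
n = -0.948275862068966*s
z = -6.67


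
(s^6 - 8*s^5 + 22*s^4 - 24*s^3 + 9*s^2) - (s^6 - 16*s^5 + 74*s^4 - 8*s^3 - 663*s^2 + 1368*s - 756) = 8*s^5 - 52*s^4 - 16*s^3 + 672*s^2 - 1368*s + 756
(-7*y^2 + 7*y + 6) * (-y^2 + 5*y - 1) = 7*y^4 - 42*y^3 + 36*y^2 + 23*y - 6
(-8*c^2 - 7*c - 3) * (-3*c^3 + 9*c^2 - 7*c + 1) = 24*c^5 - 51*c^4 + 2*c^3 + 14*c^2 + 14*c - 3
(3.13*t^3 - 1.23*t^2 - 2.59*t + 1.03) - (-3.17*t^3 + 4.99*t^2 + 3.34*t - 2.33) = 6.3*t^3 - 6.22*t^2 - 5.93*t + 3.36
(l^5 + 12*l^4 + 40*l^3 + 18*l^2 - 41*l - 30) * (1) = l^5 + 12*l^4 + 40*l^3 + 18*l^2 - 41*l - 30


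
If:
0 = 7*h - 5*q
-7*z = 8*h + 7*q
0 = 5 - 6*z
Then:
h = -175/534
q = -245/534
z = 5/6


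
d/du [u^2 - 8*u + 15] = 2*u - 8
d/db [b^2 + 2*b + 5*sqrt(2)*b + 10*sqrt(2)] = 2*b + 2 + 5*sqrt(2)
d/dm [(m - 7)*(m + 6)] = 2*m - 1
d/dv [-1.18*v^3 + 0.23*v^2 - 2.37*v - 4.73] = -3.54*v^2 + 0.46*v - 2.37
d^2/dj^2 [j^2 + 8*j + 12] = 2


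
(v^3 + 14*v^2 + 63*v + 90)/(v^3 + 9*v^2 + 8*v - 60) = (v + 3)/(v - 2)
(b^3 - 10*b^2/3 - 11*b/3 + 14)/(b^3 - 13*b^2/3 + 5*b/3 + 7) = (b + 2)/(b + 1)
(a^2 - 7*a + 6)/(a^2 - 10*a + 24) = (a - 1)/(a - 4)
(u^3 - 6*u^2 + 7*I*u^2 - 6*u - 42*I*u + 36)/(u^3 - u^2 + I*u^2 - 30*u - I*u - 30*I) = (u + 6*I)/(u + 5)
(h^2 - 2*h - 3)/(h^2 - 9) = (h + 1)/(h + 3)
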